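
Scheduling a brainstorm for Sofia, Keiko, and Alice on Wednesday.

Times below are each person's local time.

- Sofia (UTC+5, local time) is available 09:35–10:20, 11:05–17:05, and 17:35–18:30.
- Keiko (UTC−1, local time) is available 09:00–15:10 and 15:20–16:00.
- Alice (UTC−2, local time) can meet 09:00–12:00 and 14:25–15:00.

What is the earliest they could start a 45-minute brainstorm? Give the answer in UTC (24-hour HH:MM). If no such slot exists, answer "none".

11:00

Sofia → UTC: 04:35–05:20, 06:05–12:05, 12:35–13:30.
Keiko → UTC: 10:00–16:10, 16:20–17:00.
Alice → UTC: 11:00–14:00, 16:25–17:00.
Sofia ∩ Keiko: 10:00–12:05, 12:35–13:30.
Sofia ∩ Keiko ∩ Alice: 11:00–12:05, 12:35–13:30.
Windows ≥ 45 min: 11:00–12:05, 12:35–13:30.
Earliest such window starts at 11:00.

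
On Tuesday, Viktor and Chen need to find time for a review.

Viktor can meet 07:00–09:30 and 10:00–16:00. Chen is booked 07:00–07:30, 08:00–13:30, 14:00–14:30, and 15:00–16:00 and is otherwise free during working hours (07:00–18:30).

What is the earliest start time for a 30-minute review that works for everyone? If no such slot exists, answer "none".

07:30

Chen free within 07:00–18:30: 07:30–08:00, 13:30–14:00, 14:30–15:00, 16:00–18:30.
Viktor ∩ Chen: 07:30–08:00, 13:30–14:00, 14:30–15:00.
Windows ≥ 30 min: 07:30–08:00, 13:30–14:00, 14:30–15:00.
Earliest such window starts at 07:30.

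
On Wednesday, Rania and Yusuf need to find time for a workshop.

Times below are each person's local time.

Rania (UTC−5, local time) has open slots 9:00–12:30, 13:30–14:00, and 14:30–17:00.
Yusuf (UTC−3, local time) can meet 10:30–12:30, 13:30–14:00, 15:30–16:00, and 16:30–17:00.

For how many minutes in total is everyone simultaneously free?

180 minutes

Rania → UTC: 14:00–17:30, 18:30–19:00, 19:30–22:00.
Yusuf → UTC: 13:30–15:30, 16:30–17:00, 18:30–19:00, 19:30–20:00.
Rania ∩ Yusuf: 14:00–15:30, 16:30–17:00, 18:30–19:00, 19:30–20:00.
Total common minutes: 90 + 30 + 30 + 30 = 180.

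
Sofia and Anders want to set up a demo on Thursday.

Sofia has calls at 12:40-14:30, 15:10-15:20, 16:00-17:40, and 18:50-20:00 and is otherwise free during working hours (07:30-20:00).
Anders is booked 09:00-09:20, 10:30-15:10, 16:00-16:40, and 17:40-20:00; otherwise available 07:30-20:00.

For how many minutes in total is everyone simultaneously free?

200 minutes

Sofia free within 07:30–20:00: 07:30–12:40, 14:30–15:10, 15:20–16:00, 17:40–18:50.
Anders free within 07:30–20:00: 07:30–09:00, 09:20–10:30, 15:10–16:00, 16:40–17:40.
Sofia ∩ Anders: 07:30–09:00, 09:20–10:30, 15:20–16:00.
Total common minutes: 90 + 70 + 40 = 200.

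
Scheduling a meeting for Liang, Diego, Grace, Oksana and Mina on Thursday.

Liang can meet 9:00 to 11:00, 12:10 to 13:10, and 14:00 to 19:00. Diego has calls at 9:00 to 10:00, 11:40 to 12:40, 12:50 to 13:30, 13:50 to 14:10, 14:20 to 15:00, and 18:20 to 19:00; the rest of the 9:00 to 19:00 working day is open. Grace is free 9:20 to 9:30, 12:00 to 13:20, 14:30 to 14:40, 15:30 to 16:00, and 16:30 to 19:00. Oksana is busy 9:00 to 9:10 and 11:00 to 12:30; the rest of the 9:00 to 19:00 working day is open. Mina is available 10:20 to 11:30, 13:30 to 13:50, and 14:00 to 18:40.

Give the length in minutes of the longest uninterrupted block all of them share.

110 minutes

Diego free within 09:00–19:00: 10:00–11:40, 12:40–12:50, 13:30–13:50, 14:10–14:20, 15:00–18:20.
Oksana free within 09:00–19:00: 09:10–11:00, 12:30–19:00.
Liang ∩ Diego: 10:00–11:00, 12:40–12:50, 14:10–14:20, 15:00–18:20.
Liang ∩ Diego ∩ Grace: 12:40–12:50, 15:30–16:00, 16:30–18:20.
Liang ∩ Diego ∩ Grace ∩ Oksana: 12:40–12:50, 15:30–16:00, 16:30–18:20.
Liang ∩ Diego ∩ Grace ∩ Oksana ∩ Mina: 15:30–16:00, 16:30–18:20.
Common window lengths: 30, 110 min; longest is 110.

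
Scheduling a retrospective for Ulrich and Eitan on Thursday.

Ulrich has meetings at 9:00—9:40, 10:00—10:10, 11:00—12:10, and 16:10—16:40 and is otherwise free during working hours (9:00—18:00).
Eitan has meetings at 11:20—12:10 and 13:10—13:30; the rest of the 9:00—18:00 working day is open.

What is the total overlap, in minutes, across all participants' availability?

Ulrich free within 09:00–18:00: 09:40–10:00, 10:10–11:00, 12:10–16:10, 16:40–18:00.
Eitan free within 09:00–18:00: 09:00–11:20, 12:10–13:10, 13:30–18:00.
Ulrich ∩ Eitan: 09:40–10:00, 10:10–11:00, 12:10–13:10, 13:30–16:10, 16:40–18:00.
Total common minutes: 20 + 50 + 60 + 160 + 80 = 370.

370 minutes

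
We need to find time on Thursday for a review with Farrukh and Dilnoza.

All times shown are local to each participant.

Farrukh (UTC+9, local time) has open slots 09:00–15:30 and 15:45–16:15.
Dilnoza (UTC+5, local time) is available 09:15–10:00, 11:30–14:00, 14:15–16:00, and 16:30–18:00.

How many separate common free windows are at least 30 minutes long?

Farrukh → UTC: 00:00–06:30, 06:45–07:15.
Dilnoza → UTC: 04:15–05:00, 06:30–09:00, 09:15–11:00, 11:30–13:00.
Farrukh ∩ Dilnoza: 04:15–05:00, 06:45–07:15.
Windows ≥ 30 min: 04:15–05:00, 06:45–07:15.
That's 2 windows.

2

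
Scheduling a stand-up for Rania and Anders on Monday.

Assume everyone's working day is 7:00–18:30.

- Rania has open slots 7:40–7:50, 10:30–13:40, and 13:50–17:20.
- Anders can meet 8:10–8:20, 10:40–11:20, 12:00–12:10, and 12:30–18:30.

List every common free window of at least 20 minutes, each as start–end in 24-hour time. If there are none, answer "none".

10:40–11:20, 12:30–13:40, 13:50–17:20

Rania ∩ Anders: 10:40–11:20, 12:00–12:10, 12:30–13:40, 13:50–17:20.
Windows ≥ 20 min: 10:40–11:20, 12:30–13:40, 13:50–17:20.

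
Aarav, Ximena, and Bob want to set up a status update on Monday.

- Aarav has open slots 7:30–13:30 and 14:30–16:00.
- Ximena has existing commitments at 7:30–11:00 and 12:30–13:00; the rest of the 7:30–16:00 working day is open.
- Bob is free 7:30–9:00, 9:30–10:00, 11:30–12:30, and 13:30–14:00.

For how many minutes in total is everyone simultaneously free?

Ximena free within 07:30–16:00: 11:00–12:30, 13:00–16:00.
Aarav ∩ Ximena: 11:00–12:30, 13:00–13:30, 14:30–16:00.
Aarav ∩ Ximena ∩ Bob: 11:30–12:30.
Total common minutes: 60.

60 minutes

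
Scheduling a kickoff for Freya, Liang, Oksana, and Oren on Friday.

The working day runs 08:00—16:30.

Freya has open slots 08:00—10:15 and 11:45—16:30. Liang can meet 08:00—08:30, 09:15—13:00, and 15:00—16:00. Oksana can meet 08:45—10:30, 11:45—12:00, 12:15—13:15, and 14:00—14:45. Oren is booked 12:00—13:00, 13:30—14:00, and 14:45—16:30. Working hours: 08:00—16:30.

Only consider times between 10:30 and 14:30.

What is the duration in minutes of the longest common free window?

Oren free within 08:00–16:30: 08:00–12:00, 13:00–13:30, 14:00–14:45.
Freya ∩ Liang: 08:00–08:30, 09:15–10:15, 11:45–13:00, 15:00–16:00.
Freya ∩ Liang ∩ Oksana: 09:15–10:15, 11:45–12:00, 12:15–13:00.
Freya ∩ Liang ∩ Oksana ∩ Oren: 09:15–10:15, 11:45–12:00.
Restricted to 10:30–14:30: 11:45–12:00.
Single common window of 15 minutes.

15 minutes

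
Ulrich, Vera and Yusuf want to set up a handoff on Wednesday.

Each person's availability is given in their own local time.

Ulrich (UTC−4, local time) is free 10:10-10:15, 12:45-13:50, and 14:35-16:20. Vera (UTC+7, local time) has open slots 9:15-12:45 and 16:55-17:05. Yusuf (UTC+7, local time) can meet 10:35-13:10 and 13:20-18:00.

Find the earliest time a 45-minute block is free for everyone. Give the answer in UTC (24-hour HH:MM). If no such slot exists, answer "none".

Ulrich → UTC: 14:10–14:15, 16:45–17:50, 18:35–20:20.
Vera → UTC: 02:15–05:45, 09:55–10:05.
Yusuf → UTC: 03:35–06:10, 06:20–11:00.
Ulrich ∩ Vera: (none).
Ulrich ∩ Vera ∩ Yusuf: (none).
Windows ≥ 45 min: (none).

none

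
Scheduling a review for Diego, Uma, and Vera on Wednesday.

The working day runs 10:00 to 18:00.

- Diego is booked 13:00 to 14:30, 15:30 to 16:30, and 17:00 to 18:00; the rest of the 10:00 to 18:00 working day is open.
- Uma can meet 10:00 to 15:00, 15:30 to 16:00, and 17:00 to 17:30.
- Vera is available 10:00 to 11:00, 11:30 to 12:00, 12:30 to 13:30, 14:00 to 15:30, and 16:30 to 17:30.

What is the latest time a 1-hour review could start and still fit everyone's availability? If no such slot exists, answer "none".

Diego free within 10:00–18:00: 10:00–13:00, 14:30–15:30, 16:30–17:00.
Diego ∩ Uma: 10:00–13:00, 14:30–15:00.
Diego ∩ Uma ∩ Vera: 10:00–11:00, 11:30–12:00, 12:30–13:00, 14:30–15:00.
Windows ≥ 60 min: 10:00–11:00.
Latest start in the last window 10:00–11:00 is 11:00 − 60 min = 10:00.

10:00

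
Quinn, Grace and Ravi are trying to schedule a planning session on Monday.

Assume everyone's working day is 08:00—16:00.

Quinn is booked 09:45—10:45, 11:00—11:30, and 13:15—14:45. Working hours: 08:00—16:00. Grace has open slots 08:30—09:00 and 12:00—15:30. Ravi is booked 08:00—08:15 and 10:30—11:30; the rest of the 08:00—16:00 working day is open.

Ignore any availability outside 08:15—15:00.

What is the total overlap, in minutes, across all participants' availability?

120 minutes

Quinn free within 08:00–16:00: 08:00–09:45, 10:45–11:00, 11:30–13:15, 14:45–16:00.
Ravi free within 08:00–16:00: 08:15–10:30, 11:30–16:00.
Quinn ∩ Grace: 08:30–09:00, 12:00–13:15, 14:45–15:30.
Quinn ∩ Grace ∩ Ravi: 08:30–09:00, 12:00–13:15, 14:45–15:30.
Restricted to 08:15–15:00: 08:30–09:00, 12:00–13:15, 14:45–15:00.
Total common minutes: 30 + 75 + 15 = 120.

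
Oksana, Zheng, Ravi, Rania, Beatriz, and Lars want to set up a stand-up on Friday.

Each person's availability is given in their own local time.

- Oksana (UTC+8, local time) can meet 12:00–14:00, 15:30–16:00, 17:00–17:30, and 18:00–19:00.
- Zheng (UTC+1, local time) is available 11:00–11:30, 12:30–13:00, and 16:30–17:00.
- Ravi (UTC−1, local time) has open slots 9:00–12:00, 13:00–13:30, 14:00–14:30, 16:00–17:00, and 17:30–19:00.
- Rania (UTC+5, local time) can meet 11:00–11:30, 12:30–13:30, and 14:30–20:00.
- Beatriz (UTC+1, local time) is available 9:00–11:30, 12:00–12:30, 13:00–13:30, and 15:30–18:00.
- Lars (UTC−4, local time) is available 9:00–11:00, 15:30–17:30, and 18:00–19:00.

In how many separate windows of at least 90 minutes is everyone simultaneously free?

0

Oksana → UTC: 04:00–06:00, 07:30–08:00, 09:00–09:30, 10:00–11:00.
Zheng → UTC: 10:00–10:30, 11:30–12:00, 15:30–16:00.
Ravi → UTC: 10:00–13:00, 14:00–14:30, 15:00–15:30, 17:00–18:00, 18:30–20:00.
Rania → UTC: 06:00–06:30, 07:30–08:30, 09:30–15:00.
Beatriz → UTC: 08:00–10:30, 11:00–11:30, 12:00–12:30, 14:30–17:00.
Lars → UTC: 13:00–15:00, 19:30–21:30, 22:00–23:00.
Oksana ∩ Zheng: 10:00–10:30.
Oksana ∩ Zheng ∩ Ravi: 10:00–10:30.
Oksana ∩ Zheng ∩ Ravi ∩ Rania: 10:00–10:30.
Oksana ∩ Zheng ∩ Ravi ∩ Rania ∩ Beatriz: 10:00–10:30.
Oksana ∩ Zheng ∩ Ravi ∩ Rania ∩ Beatriz ∩ Lars: (none).
Windows ≥ 90 min: (none).
That's 0 windows.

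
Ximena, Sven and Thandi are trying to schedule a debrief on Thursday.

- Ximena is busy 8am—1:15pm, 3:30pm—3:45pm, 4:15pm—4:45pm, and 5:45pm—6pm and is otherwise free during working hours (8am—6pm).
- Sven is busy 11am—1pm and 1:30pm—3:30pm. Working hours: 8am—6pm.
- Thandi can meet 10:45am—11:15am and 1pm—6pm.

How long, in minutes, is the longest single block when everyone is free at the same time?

Ximena free within 08:00–18:00: 13:15–15:30, 15:45–16:15, 16:45–17:45.
Sven free within 08:00–18:00: 08:00–11:00, 13:00–13:30, 15:30–18:00.
Ximena ∩ Sven: 13:15–13:30, 15:45–16:15, 16:45–17:45.
Ximena ∩ Sven ∩ Thandi: 13:15–13:30, 15:45–16:15, 16:45–17:45.
Common window lengths: 15, 30, 60 min; longest is 60.

60 minutes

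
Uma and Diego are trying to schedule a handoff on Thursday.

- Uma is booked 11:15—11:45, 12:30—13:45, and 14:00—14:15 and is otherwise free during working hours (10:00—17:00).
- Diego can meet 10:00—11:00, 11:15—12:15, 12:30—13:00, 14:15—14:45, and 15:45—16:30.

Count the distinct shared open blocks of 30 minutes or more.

Uma free within 10:00–17:00: 10:00–11:15, 11:45–12:30, 13:45–14:00, 14:15–17:00.
Uma ∩ Diego: 10:00–11:00, 11:45–12:15, 14:15–14:45, 15:45–16:30.
Windows ≥ 30 min: 10:00–11:00, 11:45–12:15, 14:15–14:45, 15:45–16:30.
That's 4 windows.

4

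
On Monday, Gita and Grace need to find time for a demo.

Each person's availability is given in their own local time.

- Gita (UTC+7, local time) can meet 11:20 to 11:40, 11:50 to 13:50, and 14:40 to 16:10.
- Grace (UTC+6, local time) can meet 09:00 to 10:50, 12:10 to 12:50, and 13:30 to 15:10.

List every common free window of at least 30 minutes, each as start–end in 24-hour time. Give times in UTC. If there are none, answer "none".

06:10–06:50, 07:40–09:10

Gita → UTC: 04:20–04:40, 04:50–06:50, 07:40–09:10.
Grace → UTC: 03:00–04:50, 06:10–06:50, 07:30–09:10.
Gita ∩ Grace: 04:20–04:40, 06:10–06:50, 07:40–09:10.
Windows ≥ 30 min: 06:10–06:50, 07:40–09:10.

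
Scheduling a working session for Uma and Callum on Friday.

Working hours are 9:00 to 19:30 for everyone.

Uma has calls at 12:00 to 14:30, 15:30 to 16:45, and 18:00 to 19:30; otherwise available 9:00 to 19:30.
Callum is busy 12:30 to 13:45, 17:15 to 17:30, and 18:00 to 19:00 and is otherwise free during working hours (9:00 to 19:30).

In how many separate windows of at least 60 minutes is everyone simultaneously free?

2

Uma free within 09:00–19:30: 09:00–12:00, 14:30–15:30, 16:45–18:00.
Callum free within 09:00–19:30: 09:00–12:30, 13:45–17:15, 17:30–18:00, 19:00–19:30.
Uma ∩ Callum: 09:00–12:00, 14:30–15:30, 16:45–17:15, 17:30–18:00.
Windows ≥ 60 min: 09:00–12:00, 14:30–15:30.
That's 2 windows.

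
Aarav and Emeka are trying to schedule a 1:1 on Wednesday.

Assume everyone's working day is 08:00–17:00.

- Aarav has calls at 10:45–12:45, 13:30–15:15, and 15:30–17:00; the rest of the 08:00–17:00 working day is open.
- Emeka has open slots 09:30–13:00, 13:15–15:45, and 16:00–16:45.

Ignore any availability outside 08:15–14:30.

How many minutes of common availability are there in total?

105 minutes

Aarav free within 08:00–17:00: 08:00–10:45, 12:45–13:30, 15:15–15:30.
Aarav ∩ Emeka: 09:30–10:45, 12:45–13:00, 13:15–13:30, 15:15–15:30.
Restricted to 08:15–14:30: 09:30–10:45, 12:45–13:00, 13:15–13:30.
Total common minutes: 75 + 15 + 15 = 105.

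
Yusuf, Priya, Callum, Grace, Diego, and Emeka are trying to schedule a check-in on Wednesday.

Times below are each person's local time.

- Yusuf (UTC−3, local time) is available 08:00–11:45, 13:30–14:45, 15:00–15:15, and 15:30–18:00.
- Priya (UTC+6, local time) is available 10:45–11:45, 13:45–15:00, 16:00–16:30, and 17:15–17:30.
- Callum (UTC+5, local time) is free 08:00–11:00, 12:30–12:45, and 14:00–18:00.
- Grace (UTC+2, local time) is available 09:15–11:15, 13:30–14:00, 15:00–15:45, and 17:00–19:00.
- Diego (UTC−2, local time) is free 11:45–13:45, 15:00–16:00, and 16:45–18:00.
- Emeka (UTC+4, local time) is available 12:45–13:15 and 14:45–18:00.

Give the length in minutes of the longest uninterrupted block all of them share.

0 minutes

Yusuf → UTC: 11:00–14:45, 16:30–17:45, 18:00–18:15, 18:30–21:00.
Priya → UTC: 04:45–05:45, 07:45–09:00, 10:00–10:30, 11:15–11:30.
Callum → UTC: 03:00–06:00, 07:30–07:45, 09:00–13:00.
Grace → UTC: 07:15–09:15, 11:30–12:00, 13:00–13:45, 15:00–17:00.
Diego → UTC: 13:45–15:45, 17:00–18:00, 18:45–20:00.
Emeka → UTC: 08:45–09:15, 10:45–14:00.
Yusuf ∩ Priya: 11:15–11:30.
Yusuf ∩ Priya ∩ Callum: 11:15–11:30.
Yusuf ∩ Priya ∩ Callum ∩ Grace: (none).
Yusuf ∩ Priya ∩ Callum ∩ Grace ∩ Diego: (none).
Yusuf ∩ Priya ∩ Callum ∩ Grace ∩ Diego ∩ Emeka: (none).
No common window.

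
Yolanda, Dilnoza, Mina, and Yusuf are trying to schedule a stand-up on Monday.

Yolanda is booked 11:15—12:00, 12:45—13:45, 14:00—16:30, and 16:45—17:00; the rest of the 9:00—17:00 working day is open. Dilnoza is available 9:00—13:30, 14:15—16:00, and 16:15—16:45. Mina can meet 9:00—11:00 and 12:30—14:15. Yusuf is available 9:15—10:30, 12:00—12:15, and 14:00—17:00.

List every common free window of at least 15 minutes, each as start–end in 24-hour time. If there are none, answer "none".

09:15–10:30

Yolanda free within 09:00–17:00: 09:00–11:15, 12:00–12:45, 13:45–14:00, 16:30–16:45.
Yolanda ∩ Dilnoza: 09:00–11:15, 12:00–12:45, 16:30–16:45.
Yolanda ∩ Dilnoza ∩ Mina: 09:00–11:00, 12:30–12:45.
Yolanda ∩ Dilnoza ∩ Mina ∩ Yusuf: 09:15–10:30.
Windows ≥ 15 min: 09:15–10:30.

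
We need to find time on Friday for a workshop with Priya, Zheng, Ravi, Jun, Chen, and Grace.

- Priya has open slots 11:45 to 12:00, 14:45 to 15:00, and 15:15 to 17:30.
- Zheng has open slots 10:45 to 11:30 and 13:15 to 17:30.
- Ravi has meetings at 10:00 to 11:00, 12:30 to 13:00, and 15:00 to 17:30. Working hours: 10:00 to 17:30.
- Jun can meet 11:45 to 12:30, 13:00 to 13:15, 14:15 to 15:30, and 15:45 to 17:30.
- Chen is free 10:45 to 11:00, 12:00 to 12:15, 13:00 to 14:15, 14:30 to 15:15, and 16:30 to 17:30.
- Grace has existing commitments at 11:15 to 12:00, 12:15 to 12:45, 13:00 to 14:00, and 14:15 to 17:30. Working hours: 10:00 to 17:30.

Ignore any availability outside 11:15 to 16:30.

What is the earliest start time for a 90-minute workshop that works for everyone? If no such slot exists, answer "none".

Ravi free within 10:00–17:30: 11:00–12:30, 13:00–15:00.
Grace free within 10:00–17:30: 10:00–11:15, 12:00–12:15, 12:45–13:00, 14:00–14:15.
Priya ∩ Zheng: 14:45–15:00, 15:15–17:30.
Priya ∩ Zheng ∩ Ravi: 14:45–15:00.
Priya ∩ Zheng ∩ Ravi ∩ Jun: 14:45–15:00.
Priya ∩ Zheng ∩ Ravi ∩ Jun ∩ Chen: 14:45–15:00.
Priya ∩ Zheng ∩ Ravi ∩ Jun ∩ Chen ∩ Grace: (none).
Restricted to 11:15–16:30: (none).
Windows ≥ 90 min: (none).

none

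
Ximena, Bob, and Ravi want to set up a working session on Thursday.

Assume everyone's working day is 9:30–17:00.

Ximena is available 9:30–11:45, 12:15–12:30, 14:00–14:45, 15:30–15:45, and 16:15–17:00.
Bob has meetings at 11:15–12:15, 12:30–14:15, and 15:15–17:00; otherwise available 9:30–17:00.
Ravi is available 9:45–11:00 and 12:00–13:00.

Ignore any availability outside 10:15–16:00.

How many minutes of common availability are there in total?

Bob free within 09:30–17:00: 09:30–11:15, 12:15–12:30, 14:15–15:15.
Ximena ∩ Bob: 09:30–11:15, 12:15–12:30, 14:15–14:45.
Ximena ∩ Bob ∩ Ravi: 09:45–11:00, 12:15–12:30.
Restricted to 10:15–16:00: 10:15–11:00, 12:15–12:30.
Total common minutes: 45 + 15 = 60.

60 minutes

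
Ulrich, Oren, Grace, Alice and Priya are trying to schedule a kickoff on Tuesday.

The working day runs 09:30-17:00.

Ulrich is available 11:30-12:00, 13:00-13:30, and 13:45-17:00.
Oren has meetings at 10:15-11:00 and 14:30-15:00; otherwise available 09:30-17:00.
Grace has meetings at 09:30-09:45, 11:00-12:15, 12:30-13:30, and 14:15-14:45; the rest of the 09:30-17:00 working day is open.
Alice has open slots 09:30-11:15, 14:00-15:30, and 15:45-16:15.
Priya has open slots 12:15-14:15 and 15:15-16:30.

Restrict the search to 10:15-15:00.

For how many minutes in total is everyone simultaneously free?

15 minutes

Oren free within 09:30–17:00: 09:30–10:15, 11:00–14:30, 15:00–17:00.
Grace free within 09:30–17:00: 09:45–11:00, 12:15–12:30, 13:30–14:15, 14:45–17:00.
Ulrich ∩ Oren: 11:30–12:00, 13:00–13:30, 13:45–14:30, 15:00–17:00.
Ulrich ∩ Oren ∩ Grace: 13:45–14:15, 15:00–17:00.
Ulrich ∩ Oren ∩ Grace ∩ Alice: 14:00–14:15, 15:00–15:30, 15:45–16:15.
Ulrich ∩ Oren ∩ Grace ∩ Alice ∩ Priya: 14:00–14:15, 15:15–15:30, 15:45–16:15.
Restricted to 10:15–15:00: 14:00–14:15.
Total common minutes: 15.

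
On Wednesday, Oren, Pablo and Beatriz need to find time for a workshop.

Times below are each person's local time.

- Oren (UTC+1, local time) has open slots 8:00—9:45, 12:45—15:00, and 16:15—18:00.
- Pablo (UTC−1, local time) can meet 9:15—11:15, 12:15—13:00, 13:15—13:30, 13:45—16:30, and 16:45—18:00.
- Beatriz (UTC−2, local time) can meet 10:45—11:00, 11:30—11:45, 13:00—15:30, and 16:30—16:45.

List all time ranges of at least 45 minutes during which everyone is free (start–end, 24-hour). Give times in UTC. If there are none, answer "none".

15:15–17:00

Oren → UTC: 07:00–08:45, 11:45–14:00, 15:15–17:00.
Pablo → UTC: 10:15–12:15, 13:15–14:00, 14:15–14:30, 14:45–17:30, 17:45–19:00.
Beatriz → UTC: 12:45–13:00, 13:30–13:45, 15:00–17:30, 18:30–18:45.
Oren ∩ Pablo: 11:45–12:15, 13:15–14:00, 15:15–17:00.
Oren ∩ Pablo ∩ Beatriz: 13:30–13:45, 15:15–17:00.
Windows ≥ 45 min: 15:15–17:00.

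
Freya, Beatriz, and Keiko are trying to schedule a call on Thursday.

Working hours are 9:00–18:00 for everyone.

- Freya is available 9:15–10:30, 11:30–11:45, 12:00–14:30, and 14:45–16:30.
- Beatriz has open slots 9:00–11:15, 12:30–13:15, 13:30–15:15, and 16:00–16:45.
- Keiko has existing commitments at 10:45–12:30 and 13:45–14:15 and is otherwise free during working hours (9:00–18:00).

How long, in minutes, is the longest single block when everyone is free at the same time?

75 minutes

Keiko free within 09:00–18:00: 09:00–10:45, 12:30–13:45, 14:15–18:00.
Freya ∩ Beatriz: 09:15–10:30, 12:30–13:15, 13:30–14:30, 14:45–15:15, 16:00–16:30.
Freya ∩ Beatriz ∩ Keiko: 09:15–10:30, 12:30–13:15, 13:30–13:45, 14:15–14:30, 14:45–15:15, 16:00–16:30.
Common window lengths: 75, 45, 15, 15, 30, 30 min; longest is 75.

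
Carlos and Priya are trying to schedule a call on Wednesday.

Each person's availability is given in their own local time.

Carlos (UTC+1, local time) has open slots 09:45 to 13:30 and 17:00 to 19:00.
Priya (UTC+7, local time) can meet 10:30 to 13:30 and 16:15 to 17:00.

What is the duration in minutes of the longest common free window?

Carlos → UTC: 08:45–12:30, 16:00–18:00.
Priya → UTC: 03:30–06:30, 09:15–10:00.
Carlos ∩ Priya: 09:15–10:00.
Single common window of 45 minutes.

45 minutes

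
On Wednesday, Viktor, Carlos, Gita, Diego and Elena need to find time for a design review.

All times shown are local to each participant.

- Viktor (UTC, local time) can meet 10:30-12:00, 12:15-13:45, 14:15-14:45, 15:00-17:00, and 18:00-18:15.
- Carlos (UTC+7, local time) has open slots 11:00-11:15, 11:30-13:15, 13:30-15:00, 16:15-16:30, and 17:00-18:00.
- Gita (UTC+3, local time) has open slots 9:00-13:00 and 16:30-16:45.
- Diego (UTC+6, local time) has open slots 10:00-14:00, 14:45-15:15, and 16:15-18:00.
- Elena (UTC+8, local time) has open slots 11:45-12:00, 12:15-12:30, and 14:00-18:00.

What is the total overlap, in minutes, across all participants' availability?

0 minutes

Viktor → UTC: 10:30–12:00, 12:15–13:45, 14:15–14:45, 15:00–17:00, 18:00–18:15.
Carlos → UTC: 04:00–04:15, 04:30–06:15, 06:30–08:00, 09:15–09:30, 10:00–11:00.
Gita → UTC: 06:00–10:00, 13:30–13:45.
Diego → UTC: 04:00–08:00, 08:45–09:15, 10:15–12:00.
Elena → UTC: 03:45–04:00, 04:15–04:30, 06:00–10:00.
Viktor ∩ Carlos: 10:30–11:00.
Viktor ∩ Carlos ∩ Gita: (none).
Viktor ∩ Carlos ∩ Gita ∩ Diego: (none).
Viktor ∩ Carlos ∩ Gita ∩ Diego ∩ Elena: (none).
Total common minutes: 0.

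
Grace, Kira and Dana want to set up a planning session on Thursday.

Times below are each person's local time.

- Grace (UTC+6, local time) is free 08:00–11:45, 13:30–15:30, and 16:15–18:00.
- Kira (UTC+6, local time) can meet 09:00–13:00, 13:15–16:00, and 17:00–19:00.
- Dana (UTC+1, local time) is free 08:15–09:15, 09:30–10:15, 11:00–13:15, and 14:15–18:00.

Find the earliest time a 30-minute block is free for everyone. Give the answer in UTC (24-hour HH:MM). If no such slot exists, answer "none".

07:30

Grace → UTC: 02:00–05:45, 07:30–09:30, 10:15–12:00.
Kira → UTC: 03:00–07:00, 07:15–10:00, 11:00–13:00.
Dana → UTC: 07:15–08:15, 08:30–09:15, 10:00–12:15, 13:15–17:00.
Grace ∩ Kira: 03:00–05:45, 07:30–09:30, 11:00–12:00.
Grace ∩ Kira ∩ Dana: 07:30–08:15, 08:30–09:15, 11:00–12:00.
Windows ≥ 30 min: 07:30–08:15, 08:30–09:15, 11:00–12:00.
Earliest such window starts at 07:30.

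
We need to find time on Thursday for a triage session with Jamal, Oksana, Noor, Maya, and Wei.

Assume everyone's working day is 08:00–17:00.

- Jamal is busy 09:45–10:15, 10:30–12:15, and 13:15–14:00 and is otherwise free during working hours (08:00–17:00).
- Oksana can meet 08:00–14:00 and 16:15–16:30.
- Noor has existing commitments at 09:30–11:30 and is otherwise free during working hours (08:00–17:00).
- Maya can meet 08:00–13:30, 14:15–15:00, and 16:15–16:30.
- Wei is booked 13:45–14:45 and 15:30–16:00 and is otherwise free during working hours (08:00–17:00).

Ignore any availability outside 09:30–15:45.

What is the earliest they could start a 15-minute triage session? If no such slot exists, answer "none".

12:15

Jamal free within 08:00–17:00: 08:00–09:45, 10:15–10:30, 12:15–13:15, 14:00–17:00.
Noor free within 08:00–17:00: 08:00–09:30, 11:30–17:00.
Wei free within 08:00–17:00: 08:00–13:45, 14:45–15:30, 16:00–17:00.
Jamal ∩ Oksana: 08:00–09:45, 10:15–10:30, 12:15–13:15, 16:15–16:30.
Jamal ∩ Oksana ∩ Noor: 08:00–09:30, 12:15–13:15, 16:15–16:30.
Jamal ∩ Oksana ∩ Noor ∩ Maya: 08:00–09:30, 12:15–13:15, 16:15–16:30.
Jamal ∩ Oksana ∩ Noor ∩ Maya ∩ Wei: 08:00–09:30, 12:15–13:15, 16:15–16:30.
Restricted to 09:30–15:45: 12:15–13:15.
Windows ≥ 15 min: 12:15–13:15.
Earliest such window starts at 12:15.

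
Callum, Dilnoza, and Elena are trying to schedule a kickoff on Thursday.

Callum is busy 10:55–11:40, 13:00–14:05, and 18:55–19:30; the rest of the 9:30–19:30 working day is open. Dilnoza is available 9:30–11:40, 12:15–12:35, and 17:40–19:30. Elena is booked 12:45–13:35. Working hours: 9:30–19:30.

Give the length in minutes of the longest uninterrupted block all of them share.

Callum free within 09:30–19:30: 09:30–10:55, 11:40–13:00, 14:05–18:55.
Elena free within 09:30–19:30: 09:30–12:45, 13:35–19:30.
Callum ∩ Dilnoza: 09:30–10:55, 12:15–12:35, 17:40–18:55.
Callum ∩ Dilnoza ∩ Elena: 09:30–10:55, 12:15–12:35, 17:40–18:55.
Common window lengths: 85, 20, 75 min; longest is 85.

85 minutes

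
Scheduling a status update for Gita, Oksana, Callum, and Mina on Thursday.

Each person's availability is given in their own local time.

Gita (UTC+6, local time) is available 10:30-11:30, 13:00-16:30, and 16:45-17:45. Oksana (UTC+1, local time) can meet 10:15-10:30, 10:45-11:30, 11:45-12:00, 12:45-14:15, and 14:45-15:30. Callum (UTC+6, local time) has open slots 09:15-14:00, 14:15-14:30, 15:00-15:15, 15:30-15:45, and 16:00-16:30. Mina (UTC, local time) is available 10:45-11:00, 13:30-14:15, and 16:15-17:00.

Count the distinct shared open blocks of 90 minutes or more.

Gita → UTC: 04:30–05:30, 07:00–10:30, 10:45–11:45.
Oksana → UTC: 09:15–09:30, 09:45–10:30, 10:45–11:00, 11:45–13:15, 13:45–14:30.
Callum → UTC: 03:15–08:00, 08:15–08:30, 09:00–09:15, 09:30–09:45, 10:00–10:30.
Mina → UTC: 10:45–11:00, 13:30–14:15, 16:15–17:00.
Gita ∩ Oksana: 09:15–09:30, 09:45–10:30, 10:45–11:00.
Gita ∩ Oksana ∩ Callum: 10:00–10:30.
Gita ∩ Oksana ∩ Callum ∩ Mina: (none).
Windows ≥ 90 min: (none).
That's 0 windows.

0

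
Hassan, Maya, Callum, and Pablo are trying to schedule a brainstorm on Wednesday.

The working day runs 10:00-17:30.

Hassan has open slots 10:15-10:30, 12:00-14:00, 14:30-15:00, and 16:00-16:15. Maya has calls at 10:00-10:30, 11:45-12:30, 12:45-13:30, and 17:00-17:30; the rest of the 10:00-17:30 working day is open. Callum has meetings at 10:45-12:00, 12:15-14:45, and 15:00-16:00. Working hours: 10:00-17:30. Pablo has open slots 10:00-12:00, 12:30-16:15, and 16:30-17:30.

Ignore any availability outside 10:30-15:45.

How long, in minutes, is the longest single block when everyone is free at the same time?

15 minutes

Maya free within 10:00–17:30: 10:30–11:45, 12:30–12:45, 13:30–17:00.
Callum free within 10:00–17:30: 10:00–10:45, 12:00–12:15, 14:45–15:00, 16:00–17:30.
Hassan ∩ Maya: 12:30–12:45, 13:30–14:00, 14:30–15:00, 16:00–16:15.
Hassan ∩ Maya ∩ Callum: 14:45–15:00, 16:00–16:15.
Hassan ∩ Maya ∩ Callum ∩ Pablo: 14:45–15:00, 16:00–16:15.
Restricted to 10:30–15:45: 14:45–15:00.
Single common window of 15 minutes.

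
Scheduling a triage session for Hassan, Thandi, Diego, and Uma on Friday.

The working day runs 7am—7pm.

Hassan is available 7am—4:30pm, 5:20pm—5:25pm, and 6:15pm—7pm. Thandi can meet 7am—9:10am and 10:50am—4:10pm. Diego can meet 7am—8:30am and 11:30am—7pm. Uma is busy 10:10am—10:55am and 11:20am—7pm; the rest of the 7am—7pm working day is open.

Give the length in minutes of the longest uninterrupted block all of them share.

Uma free within 07:00–19:00: 07:00–10:10, 10:55–11:20.
Hassan ∩ Thandi: 07:00–09:10, 10:50–16:10.
Hassan ∩ Thandi ∩ Diego: 07:00–08:30, 11:30–16:10.
Hassan ∩ Thandi ∩ Diego ∩ Uma: 07:00–08:30.
Single common window of 90 minutes.

90 minutes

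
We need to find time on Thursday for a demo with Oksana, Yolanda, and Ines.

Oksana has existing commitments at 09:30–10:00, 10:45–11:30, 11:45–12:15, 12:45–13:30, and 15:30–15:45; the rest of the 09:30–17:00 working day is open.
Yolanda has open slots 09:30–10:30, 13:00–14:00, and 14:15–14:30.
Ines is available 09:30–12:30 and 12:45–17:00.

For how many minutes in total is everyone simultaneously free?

75 minutes

Oksana free within 09:30–17:00: 10:00–10:45, 11:30–11:45, 12:15–12:45, 13:30–15:30, 15:45–17:00.
Oksana ∩ Yolanda: 10:00–10:30, 13:30–14:00, 14:15–14:30.
Oksana ∩ Yolanda ∩ Ines: 10:00–10:30, 13:30–14:00, 14:15–14:30.
Total common minutes: 30 + 30 + 15 = 75.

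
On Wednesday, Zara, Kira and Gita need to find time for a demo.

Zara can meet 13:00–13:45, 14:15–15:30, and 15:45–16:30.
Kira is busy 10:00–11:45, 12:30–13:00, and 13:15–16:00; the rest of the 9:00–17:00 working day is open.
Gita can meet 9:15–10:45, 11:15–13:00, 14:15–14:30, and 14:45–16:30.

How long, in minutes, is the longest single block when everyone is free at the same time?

30 minutes

Kira free within 09:00–17:00: 09:00–10:00, 11:45–12:30, 13:00–13:15, 16:00–17:00.
Zara ∩ Kira: 13:00–13:15, 16:00–16:30.
Zara ∩ Kira ∩ Gita: 16:00–16:30.
Single common window of 30 minutes.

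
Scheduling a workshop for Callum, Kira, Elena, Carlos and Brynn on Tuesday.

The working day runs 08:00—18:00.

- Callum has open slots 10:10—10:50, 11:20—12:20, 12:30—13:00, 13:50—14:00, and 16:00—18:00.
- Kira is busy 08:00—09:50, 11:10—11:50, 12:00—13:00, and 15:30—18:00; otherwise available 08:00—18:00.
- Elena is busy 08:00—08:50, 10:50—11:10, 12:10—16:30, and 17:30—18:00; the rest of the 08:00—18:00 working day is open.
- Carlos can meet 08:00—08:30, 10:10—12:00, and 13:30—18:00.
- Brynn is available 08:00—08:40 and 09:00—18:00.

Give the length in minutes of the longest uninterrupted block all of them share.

Kira free within 08:00–18:00: 09:50–11:10, 11:50–12:00, 13:00–15:30.
Elena free within 08:00–18:00: 08:50–10:50, 11:10–12:10, 16:30–17:30.
Callum ∩ Kira: 10:10–10:50, 11:50–12:00, 13:50–14:00.
Callum ∩ Kira ∩ Elena: 10:10–10:50, 11:50–12:00.
Callum ∩ Kira ∩ Elena ∩ Carlos: 10:10–10:50, 11:50–12:00.
Callum ∩ Kira ∩ Elena ∩ Carlos ∩ Brynn: 10:10–10:50, 11:50–12:00.
Common window lengths: 40, 10 min; longest is 40.

40 minutes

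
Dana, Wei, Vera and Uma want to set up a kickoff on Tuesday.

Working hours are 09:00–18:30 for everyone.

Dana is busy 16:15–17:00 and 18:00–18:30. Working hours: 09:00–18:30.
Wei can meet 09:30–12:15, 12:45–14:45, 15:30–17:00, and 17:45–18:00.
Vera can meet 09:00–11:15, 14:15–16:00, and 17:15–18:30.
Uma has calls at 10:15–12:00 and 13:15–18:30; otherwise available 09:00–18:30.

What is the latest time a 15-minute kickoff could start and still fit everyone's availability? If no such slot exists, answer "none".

Dana free within 09:00–18:30: 09:00–16:15, 17:00–18:00.
Uma free within 09:00–18:30: 09:00–10:15, 12:00–13:15.
Dana ∩ Wei: 09:30–12:15, 12:45–14:45, 15:30–16:15, 17:45–18:00.
Dana ∩ Wei ∩ Vera: 09:30–11:15, 14:15–14:45, 15:30–16:00, 17:45–18:00.
Dana ∩ Wei ∩ Vera ∩ Uma: 09:30–10:15.
Windows ≥ 15 min: 09:30–10:15.
Latest start in the last window 09:30–10:15 is 10:15 − 15 min = 10:00.

10:00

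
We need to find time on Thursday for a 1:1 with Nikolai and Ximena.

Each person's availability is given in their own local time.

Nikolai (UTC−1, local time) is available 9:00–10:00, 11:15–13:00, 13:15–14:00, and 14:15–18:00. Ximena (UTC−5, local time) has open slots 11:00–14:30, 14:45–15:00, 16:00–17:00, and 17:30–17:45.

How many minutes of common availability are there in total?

Nikolai → UTC: 10:00–11:00, 12:15–14:00, 14:15–15:00, 15:15–19:00.
Ximena → UTC: 16:00–19:30, 19:45–20:00, 21:00–22:00, 22:30–22:45.
Nikolai ∩ Ximena: 16:00–19:00.
Total common minutes: 180.

180 minutes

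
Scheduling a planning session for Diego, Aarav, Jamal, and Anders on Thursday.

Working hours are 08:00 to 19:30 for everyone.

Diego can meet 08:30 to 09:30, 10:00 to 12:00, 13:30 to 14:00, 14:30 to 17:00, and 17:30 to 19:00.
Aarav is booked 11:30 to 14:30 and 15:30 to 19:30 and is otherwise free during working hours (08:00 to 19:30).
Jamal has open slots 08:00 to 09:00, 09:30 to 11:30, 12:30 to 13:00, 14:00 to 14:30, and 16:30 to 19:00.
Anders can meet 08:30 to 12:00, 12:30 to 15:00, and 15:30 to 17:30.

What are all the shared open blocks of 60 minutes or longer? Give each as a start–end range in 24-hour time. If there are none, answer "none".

Aarav free within 08:00–19:30: 08:00–11:30, 14:30–15:30.
Diego ∩ Aarav: 08:30–09:30, 10:00–11:30, 14:30–15:30.
Diego ∩ Aarav ∩ Jamal: 08:30–09:00, 10:00–11:30.
Diego ∩ Aarav ∩ Jamal ∩ Anders: 08:30–09:00, 10:00–11:30.
Windows ≥ 60 min: 10:00–11:30.

10:00–11:30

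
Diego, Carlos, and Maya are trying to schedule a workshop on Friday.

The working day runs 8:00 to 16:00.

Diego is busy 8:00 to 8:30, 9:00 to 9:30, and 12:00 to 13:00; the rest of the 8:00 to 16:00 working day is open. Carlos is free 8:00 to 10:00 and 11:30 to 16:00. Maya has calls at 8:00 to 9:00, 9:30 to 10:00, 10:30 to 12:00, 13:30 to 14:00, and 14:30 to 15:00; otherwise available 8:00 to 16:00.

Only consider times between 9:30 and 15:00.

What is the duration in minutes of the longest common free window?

Diego free within 08:00–16:00: 08:30–09:00, 09:30–12:00, 13:00–16:00.
Maya free within 08:00–16:00: 09:00–09:30, 10:00–10:30, 12:00–13:30, 14:00–14:30, 15:00–16:00.
Diego ∩ Carlos: 08:30–09:00, 09:30–10:00, 11:30–12:00, 13:00–16:00.
Diego ∩ Carlos ∩ Maya: 13:00–13:30, 14:00–14:30, 15:00–16:00.
Restricted to 09:30–15:00: 13:00–13:30, 14:00–14:30.
Common window lengths: 30, 30 min; longest is 30.

30 minutes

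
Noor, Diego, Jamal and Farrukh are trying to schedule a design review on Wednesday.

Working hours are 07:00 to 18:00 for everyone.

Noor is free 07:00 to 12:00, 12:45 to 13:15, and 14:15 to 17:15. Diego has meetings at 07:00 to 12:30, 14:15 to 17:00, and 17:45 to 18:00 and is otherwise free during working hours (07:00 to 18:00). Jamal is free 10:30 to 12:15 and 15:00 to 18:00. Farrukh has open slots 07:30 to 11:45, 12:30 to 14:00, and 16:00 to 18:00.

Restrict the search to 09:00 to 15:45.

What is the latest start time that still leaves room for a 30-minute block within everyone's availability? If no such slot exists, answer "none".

none

Diego free within 07:00–18:00: 12:30–14:15, 17:00–17:45.
Noor ∩ Diego: 12:45–13:15, 17:00–17:15.
Noor ∩ Diego ∩ Jamal: 17:00–17:15.
Noor ∩ Diego ∩ Jamal ∩ Farrukh: 17:00–17:15.
Restricted to 09:00–15:45: (none).
Windows ≥ 30 min: (none).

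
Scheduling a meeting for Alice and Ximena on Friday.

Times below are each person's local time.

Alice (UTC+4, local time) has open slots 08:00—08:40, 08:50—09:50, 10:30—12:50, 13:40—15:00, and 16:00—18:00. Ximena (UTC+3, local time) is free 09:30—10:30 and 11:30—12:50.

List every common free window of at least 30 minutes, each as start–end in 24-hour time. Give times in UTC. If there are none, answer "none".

06:30–07:30

Alice → UTC: 04:00–04:40, 04:50–05:50, 06:30–08:50, 09:40–11:00, 12:00–14:00.
Ximena → UTC: 06:30–07:30, 08:30–09:50.
Alice ∩ Ximena: 06:30–07:30, 08:30–08:50, 09:40–09:50.
Windows ≥ 30 min: 06:30–07:30.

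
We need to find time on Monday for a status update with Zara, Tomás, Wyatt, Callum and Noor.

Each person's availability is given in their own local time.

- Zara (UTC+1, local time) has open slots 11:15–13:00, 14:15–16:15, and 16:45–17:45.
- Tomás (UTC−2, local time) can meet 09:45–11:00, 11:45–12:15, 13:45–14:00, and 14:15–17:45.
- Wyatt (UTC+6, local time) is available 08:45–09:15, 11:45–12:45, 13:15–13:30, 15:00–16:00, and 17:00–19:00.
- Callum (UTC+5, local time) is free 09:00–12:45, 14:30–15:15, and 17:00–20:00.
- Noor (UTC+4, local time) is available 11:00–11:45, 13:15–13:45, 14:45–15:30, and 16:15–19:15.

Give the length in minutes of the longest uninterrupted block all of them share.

Zara → UTC: 10:15–12:00, 13:15–15:15, 15:45–16:45.
Tomás → UTC: 11:45–13:00, 13:45–14:15, 15:45–16:00, 16:15–19:45.
Wyatt → UTC: 02:45–03:15, 05:45–06:45, 07:15–07:30, 09:00–10:00, 11:00–13:00.
Callum → UTC: 04:00–07:45, 09:30–10:15, 12:00–15:00.
Noor → UTC: 07:00–07:45, 09:15–09:45, 10:45–11:30, 12:15–15:15.
Zara ∩ Tomás: 11:45–12:00, 13:45–14:15, 15:45–16:00, 16:15–16:45.
Zara ∩ Tomás ∩ Wyatt: 11:45–12:00.
Zara ∩ Tomás ∩ Wyatt ∩ Callum: (none).
Zara ∩ Tomás ∩ Wyatt ∩ Callum ∩ Noor: (none).
No common window.

0 minutes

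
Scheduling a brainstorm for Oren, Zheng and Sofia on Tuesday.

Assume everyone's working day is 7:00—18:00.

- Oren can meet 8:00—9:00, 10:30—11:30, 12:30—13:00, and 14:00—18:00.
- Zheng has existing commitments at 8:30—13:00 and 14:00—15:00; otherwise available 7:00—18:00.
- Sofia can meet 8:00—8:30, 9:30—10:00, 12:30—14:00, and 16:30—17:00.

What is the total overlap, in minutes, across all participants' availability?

Zheng free within 07:00–18:00: 07:00–08:30, 13:00–14:00, 15:00–18:00.
Oren ∩ Zheng: 08:00–08:30, 15:00–18:00.
Oren ∩ Zheng ∩ Sofia: 08:00–08:30, 16:30–17:00.
Total common minutes: 30 + 30 = 60.

60 minutes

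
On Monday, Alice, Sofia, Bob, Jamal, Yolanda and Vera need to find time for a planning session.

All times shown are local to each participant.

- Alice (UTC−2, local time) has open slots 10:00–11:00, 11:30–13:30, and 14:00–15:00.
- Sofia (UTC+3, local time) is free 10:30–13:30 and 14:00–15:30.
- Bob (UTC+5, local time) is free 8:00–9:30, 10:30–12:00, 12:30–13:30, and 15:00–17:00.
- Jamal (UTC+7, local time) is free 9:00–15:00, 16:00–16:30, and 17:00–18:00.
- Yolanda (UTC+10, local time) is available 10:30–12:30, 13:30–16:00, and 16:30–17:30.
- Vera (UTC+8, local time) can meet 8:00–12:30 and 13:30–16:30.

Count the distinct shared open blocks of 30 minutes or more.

0

Alice → UTC: 12:00–13:00, 13:30–15:30, 16:00–17:00.
Sofia → UTC: 07:30–10:30, 11:00–12:30.
Bob → UTC: 03:00–04:30, 05:30–07:00, 07:30–08:30, 10:00–12:00.
Jamal → UTC: 02:00–08:00, 09:00–09:30, 10:00–11:00.
Yolanda → UTC: 00:30–02:30, 03:30–06:00, 06:30–07:30.
Vera → UTC: 00:00–04:30, 05:30–08:30.
Alice ∩ Sofia: 12:00–12:30.
Alice ∩ Sofia ∩ Bob: (none).
Alice ∩ Sofia ∩ Bob ∩ Jamal: (none).
Alice ∩ Sofia ∩ Bob ∩ Jamal ∩ Yolanda: (none).
Alice ∩ Sofia ∩ Bob ∩ Jamal ∩ Yolanda ∩ Vera: (none).
Windows ≥ 30 min: (none).
That's 0 windows.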